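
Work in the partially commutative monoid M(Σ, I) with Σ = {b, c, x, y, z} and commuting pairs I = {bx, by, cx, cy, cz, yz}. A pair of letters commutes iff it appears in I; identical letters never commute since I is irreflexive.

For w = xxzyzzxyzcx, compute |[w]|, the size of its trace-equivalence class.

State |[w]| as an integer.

88

#0=x has no predecessor
#1=x depends on [0:x]
#2=z depends on [1:x]
#3=y depends on [1:x]
#4=z depends on [2:z]
#5=z depends on [4:z]
#6=x depends on [3:y, 5:z]
#7=y depends on [6:x]
#8=z depends on [6:x]
#9=c has no predecessor
#10=x depends on [7:y, 8:z]
sources: [0:x, 9:c]
N(rest) = Σ N(rest − s) over sources s of rest; N(one piece) = 1:
  size 1 → [9]=1  [10]=1
  size 2 → [7,10]=1  [8,10]=1  [9,10]=2
  size 3 → [7,8,10]=2  [7,9,10]=3  [8,9,10]=3
  size 4 → [6,7,8,10]=2  [7,8,9,10]=8
  size 5 → [3,6,7,8,10]=2  [5,6,7,8,10]=2  [6,7,8,9,10]=10
  size 6 → [3,5,6,7,8,10]=4  [3,6,7,8,9,10]=12  [4,5,6,7,8,10]=2  [5,6,7,8,9,10]=12
  size 7 → [2,4,5,6,7,8,10]=2  [3,4,5,6,7,8,10]=6  [3,5,6,7,8,9,10]=28  [4,5,6,7,8,9,10]=14
  size 8 → [2,3,4,5,6,7,8,10]=8  [2,4,5,6,7,8,9,10]=16  [3,4,5,6,7,8,9,10]=48
  size 9 → [1,2,3,4,5,6,7,8,10]=8  [2,3,4,5,6,7,8,9,10]=72
  first=0(x) contributes 80
  first=9(c) contributes 8
|[w]| = 88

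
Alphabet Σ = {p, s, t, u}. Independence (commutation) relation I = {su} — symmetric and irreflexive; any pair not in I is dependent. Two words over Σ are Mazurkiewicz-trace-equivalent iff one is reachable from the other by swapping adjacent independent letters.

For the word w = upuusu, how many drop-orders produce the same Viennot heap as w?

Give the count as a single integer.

4

#0=u has no predecessor
#1=p depends on [0:u]
#2=u depends on [1:p]
#3=u depends on [2:u]
#4=s depends on [1:p]
#5=u depends on [3:u]
sources: [0:u]
N(rest) = Σ N(rest − s) over sources s of rest; N(one piece) = 1:
  size 1 → [4]=1  [5]=1
  size 2 → [3,5]=1  [4,5]=2
  size 3 → [2,3,5]=1  [3,4,5]=3
  size 4 → [2,3,4,5]=4
  first=0(u) contributes 4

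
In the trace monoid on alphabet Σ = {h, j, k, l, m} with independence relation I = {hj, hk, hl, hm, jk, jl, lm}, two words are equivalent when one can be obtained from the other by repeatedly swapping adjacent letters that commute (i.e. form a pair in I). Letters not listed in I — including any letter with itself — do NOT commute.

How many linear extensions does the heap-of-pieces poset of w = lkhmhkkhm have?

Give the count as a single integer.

84

#0=l has no predecessor
#1=k depends on [0:l]
#2=h has no predecessor
#3=m depends on [1:k]
#4=h depends on [2:h]
#5=k depends on [3:m]
#6=k depends on [5:k]
#7=h depends on [4:h]
#8=m depends on [6:k]
sources: [0:l, 2:h]
N(rest) = Σ N(rest − s) over sources s of rest; N(one piece) = 1:
  size 1 → [7]=1  [8]=1
  size 2 → [4,7]=1  [6,8]=1  [7,8]=2
  size 3 → [2,4,7]=1  [4,7,8]=3  [5,6,8]=1  [6,7,8]=3
  size 4 → [2,4,7,8]=4  [3,5,6,8]=1  [4,6,7,8]=6  [5,6,7,8]=4
  size 5 → [1,3,5,6,8]=1  [2,4,6,7,8]=10  [3,5,6,7,8]=5  [4,5,6,7,8]=10
  size 6 → [0,1,3,5,6,8]=1  [1,3,5,6,7,8]=6  [2,4,5,6,7,8]=20  [3,4,5,6,7,8]=15
  size 7 → [0,1,3,5,6,7,8]=7  [1,3,4,5,6,7,8]=21  [2,3,4,5,6,7,8]=35
  first=0(l) contributes 56
  first=2(h) contributes 28
|[w]| = 84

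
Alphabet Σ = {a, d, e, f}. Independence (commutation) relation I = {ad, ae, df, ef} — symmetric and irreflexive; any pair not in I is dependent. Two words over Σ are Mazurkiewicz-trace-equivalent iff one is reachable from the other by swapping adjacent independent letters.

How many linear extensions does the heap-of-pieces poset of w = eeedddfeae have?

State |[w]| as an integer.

piece 0:e — minimal
piece 1:e rests on {0:e}
piece 2:e rests on {1:e}
piece 3:d rests on {2:e}
piece 4:d rests on {3:d}
piece 5:d rests on {4:d}
piece 6:f — minimal
piece 7:e rests on {5:d}
piece 8:a rests on {6:f}
piece 9:e rests on {7:e}
minimal pieces: {0:e, 6:f}
ways to finish when only these pieces remain (= sum over removing one remaining piece with nothing left below it):
  1 left: {8}→1  {9}→1
  2 left: {6,8}→1  {7,9}→1  {8,9}→2
  3 left: {5,7,9}→1  {6,8,9}→3  {7,8,9}→3
  4 left: {4,5,7,9}→1  {5,7,8,9}→4  {6,7,8,9}→6
  5 left: {3,4,5,7,9}→1  {4,5,7,8,9}→5  {5,6,7,8,9}→10
  6 left: {2,3,4,5,7,9}→1  {3,4,5,7,8,9}→6  {4,5,6,7,8,9}→15
  7 left: {1,2,3,4,5,7,9}→1  {2,3,4,5,7,8,9}→7  {3,4,5,6,7,8,9}→21
  8 left: {0,1,2,3,4,5,7,9}→1  {1,2,3,4,5,7,8,9}→8  {2,3,4,5,6,7,8,9}→28
  placing 0:e first → 36 extensions
  placing 6:f first → 9 extensions
total linear extensions = 45

45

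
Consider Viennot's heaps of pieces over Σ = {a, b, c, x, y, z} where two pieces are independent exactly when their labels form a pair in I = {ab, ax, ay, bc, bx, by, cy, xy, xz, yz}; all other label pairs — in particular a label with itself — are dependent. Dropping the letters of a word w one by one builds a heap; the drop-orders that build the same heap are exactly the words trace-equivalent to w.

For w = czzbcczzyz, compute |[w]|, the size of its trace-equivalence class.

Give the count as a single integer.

30

piece 0:c — minimal
piece 1:z rests on {0:c}
piece 2:z rests on {1:z}
piece 3:b rests on {2:z}
piece 4:c rests on {2:z}
piece 5:c rests on {4:c}
piece 6:z rests on {3:b, 5:c}
piece 7:z rests on {6:z}
piece 8:y — minimal
piece 9:z rests on {7:z}
minimal pieces: {0:c, 8:y}
ways to finish when only these pieces remain (= sum over removing one remaining piece with nothing left below it):
  1 left: {8}→1  {9}→1
  2 left: {7,9}→1  {8,9}→2
  3 left: {6,7,9}→1  {7,8,9}→3
  4 left: {3,6,7,9}→1  {5,6,7,9}→1  {6,7,8,9}→4
  5 left: {3,5,6,7,9}→2  {3,6,7,8,9}→5  {4,5,6,7,9}→1  {5,6,7,8,9}→5
  6 left: {3,4,5,6,7,9}→3  {3,5,6,7,8,9}→12  {4,5,6,7,8,9}→6
  7 left: {2,3,4,5,6,7,9}→3  {3,4,5,6,7,8,9}→21
  8 left: {1,2,3,4,5,6,7,9}→3  {2,3,4,5,6,7,8,9}→24
  placing 0:c first → 27 extensions
  placing 8:y first → 3 extensions
total linear extensions = 30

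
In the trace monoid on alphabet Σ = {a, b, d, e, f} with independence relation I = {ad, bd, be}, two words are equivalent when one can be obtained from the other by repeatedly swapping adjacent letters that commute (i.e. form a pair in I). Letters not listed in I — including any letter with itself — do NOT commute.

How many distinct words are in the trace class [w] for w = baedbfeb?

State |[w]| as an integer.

6

piece 0:b — minimal
piece 1:a rests on {0:b}
piece 2:e rests on {1:a}
piece 3:d rests on {2:e}
piece 4:b rests on {1:a}
piece 5:f rests on {3:d, 4:b}
piece 6:e rests on {5:f}
piece 7:b rests on {5:f}
minimal pieces: {0:b}
ways to finish when only these pieces remain (= sum over removing one remaining piece with nothing left below it):
  1 left: {6}→1  {7}→1
  2 left: {6,7}→2
  3 left: {5,6,7}→2
  4 left: {3,5,6,7}→2  {4,5,6,7}→2
  5 left: {2,3,5,6,7}→2  {3,4,5,6,7}→4
  6 left: {2,3,4,5,6,7}→6
  placing 0:b first → 6 extensions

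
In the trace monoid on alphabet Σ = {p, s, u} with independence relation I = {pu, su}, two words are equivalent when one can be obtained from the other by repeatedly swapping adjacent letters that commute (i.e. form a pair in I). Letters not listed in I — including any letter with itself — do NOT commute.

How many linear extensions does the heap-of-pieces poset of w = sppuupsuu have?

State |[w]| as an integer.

126

0(s) covers ∅
1(p) covers 0:s
2(p) covers 1:p
3(u) covers ∅
4(u) covers 3:u
5(p) covers 2:p
6(s) covers 5:p
7(u) covers 4:u
8(u) covers 7:u
floor of heap: 0:s, 3:u
completions by unplaced set U, small U first (add the entries for U minus each lowest piece of U):
  |U|=1: {6}:1  {8}:1
  |U|=2: {5,6}:1  {6,8}:2  {7,8}:1
  |U|=3: {2,5,6}:1  {4,7,8}:1  {5,6,8}:3  {6,7,8}:3
  |U|=4: {1,2,5,6}:1  {2,5,6,8}:4  {3,4,7,8}:1  {4,6,7,8}:4  {5,6,7,8}:6
  |U|=5: {0,1,2,5,6}:1  {1,2,5,6,8}:5  {2,5,6,7,8}:10  {3,4,6,7,8}:5  {4,5,6,7,8}:10
  |U|=6: {0,1,2,5,6,8}:6  {1,2,5,6,7,8}:15  {2,4,5,6,7,8}:20  {3,4,5,6,7,8}:15
  |U|=7: {0,1,2,5,6,7,8}:21  {1,2,4,5,6,7,8}:35  {2,3,4,5,6,7,8}:35
  start at 0(s): 70
  start at 3(u): 56
sum over floor = 126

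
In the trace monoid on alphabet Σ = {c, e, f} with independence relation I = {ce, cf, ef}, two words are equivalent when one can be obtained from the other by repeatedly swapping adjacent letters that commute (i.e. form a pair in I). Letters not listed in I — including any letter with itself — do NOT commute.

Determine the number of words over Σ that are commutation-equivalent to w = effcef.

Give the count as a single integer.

drop 0:e onto floor
drop 1:f onto floor
drop 2:f onto {1:f}
drop 3:c onto floor
drop 4:e onto {0:e}
drop 5:f onto {2:f}
ground layer = {0:e, 1:f, 3:c}
drop-orders for the pieces not yet dropped (sum over which currently-grounded one goes next):
  1 to go: {3} 1  {4} 1  {5} 1
  2 to go: {0,4} 1  {2,5} 1  {3,4} 2  {3,5} 2  {4,5} 2
  3 to go: {0,3,4} 3  {0,4,5} 3  {1,2,5} 1  {2,3,5} 3  {2,4,5} 3  {3,4,5} 6
  4 to go: {0,2,4,5} 6  {0,3,4,5} 12  {1,2,3,5} 4  {1,2,4,5} 4  {2,3,4,5} 12
  if 0:e drops first: 20 orders
  if 1:f drops first: 30 orders
  if 3:c drops first: 10 orders
heap linearizations: 60

60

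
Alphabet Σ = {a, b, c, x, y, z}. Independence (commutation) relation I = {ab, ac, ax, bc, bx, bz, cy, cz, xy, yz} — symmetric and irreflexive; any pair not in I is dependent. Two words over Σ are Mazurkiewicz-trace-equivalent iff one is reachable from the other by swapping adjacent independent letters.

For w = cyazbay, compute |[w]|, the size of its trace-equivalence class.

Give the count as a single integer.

drop 0:c onto floor
drop 1:y onto floor
drop 2:a onto {1:y}
drop 3:z onto {2:a}
drop 4:b onto {1:y}
drop 5:a onto {3:z}
drop 6:y onto {4:b, 5:a}
ground layer = {0:c, 1:y}
drop-orders for the pieces not yet dropped (sum over which currently-grounded one goes next):
  1 to go: {0} 1  {6} 1
  2 to go: {0,6} 2  {4,6} 1  {5,6} 1
  3 to go: {0,4,6} 3  {0,5,6} 3  {3,5,6} 1  {4,5,6} 2
  4 to go: {0,3,5,6} 4  {0,4,5,6} 8  {2,3,5,6} 1  {3,4,5,6} 3
  5 to go: {0,2,3,5,6} 5  {0,3,4,5,6} 15  {2,3,4,5,6} 4
  if 0:c drops first: 4 orders
  if 1:y drops first: 24 orders
heap linearizations: 28

28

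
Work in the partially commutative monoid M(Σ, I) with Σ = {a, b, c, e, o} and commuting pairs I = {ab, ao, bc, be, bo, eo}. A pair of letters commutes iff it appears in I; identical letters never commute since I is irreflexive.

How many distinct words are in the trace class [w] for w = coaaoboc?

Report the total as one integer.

piece 0:c — minimal
piece 1:o rests on {0:c}
piece 2:a rests on {0:c}
piece 3:a rests on {2:a}
piece 4:o rests on {1:o}
piece 5:b — minimal
piece 6:o rests on {4:o}
piece 7:c rests on {3:a, 6:o}
minimal pieces: {0:c, 5:b}
ways to finish when only these pieces remain (= sum over removing one remaining piece with nothing left below it):
  1 left: {5}→1  {7}→1
  2 left: {3,7}→1  {5,7}→2  {6,7}→1
  3 left: {2,3,7}→1  {3,5,7}→3  {3,6,7}→2  {4,6,7}→1  {5,6,7}→3
  4 left: {1,4,6,7}→1  {2,3,5,7}→4  {2,3,6,7}→3  {3,4,6,7}→3  {3,5,6,7}→8  {4,5,6,7}→4
  5 left: {1,3,4,6,7}→4  {1,4,5,6,7}→5  {2,3,4,6,7}→6  {2,3,5,6,7}→15  {3,4,5,6,7}→15
  6 left: {1,2,3,4,6,7}→10  {1,3,4,5,6,7}→24  {2,3,4,5,6,7}→36
  placing 0:c first → 70 extensions
  placing 5:b first → 10 extensions
total linear extensions = 80

80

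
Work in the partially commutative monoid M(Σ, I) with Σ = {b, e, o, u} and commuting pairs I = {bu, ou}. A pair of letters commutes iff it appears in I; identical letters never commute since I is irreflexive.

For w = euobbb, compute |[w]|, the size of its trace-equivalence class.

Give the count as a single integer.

#0=e has no predecessor
#1=u depends on [0:e]
#2=o depends on [0:e]
#3=b depends on [2:o]
#4=b depends on [3:b]
#5=b depends on [4:b]
sources: [0:e]
N(rest) = Σ N(rest − s) over sources s of rest; N(one piece) = 1:
  size 1 → [1]=1  [5]=1
  size 2 → [1,5]=2  [4,5]=1
  size 3 → [1,4,5]=3  [3,4,5]=1
  size 4 → [1,3,4,5]=4  [2,3,4,5]=1
  first=0(e) contributes 5

5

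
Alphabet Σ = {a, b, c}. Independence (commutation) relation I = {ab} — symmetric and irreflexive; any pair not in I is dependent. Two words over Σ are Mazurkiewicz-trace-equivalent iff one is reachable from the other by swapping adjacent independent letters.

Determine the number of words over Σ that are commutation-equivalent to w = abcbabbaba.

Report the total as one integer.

piece 0:a — minimal
piece 1:b — minimal
piece 2:c rests on {0:a, 1:b}
piece 3:b rests on {2:c}
piece 4:a rests on {2:c}
piece 5:b rests on {3:b}
piece 6:b rests on {5:b}
piece 7:a rests on {4:a}
piece 8:b rests on {6:b}
piece 9:a rests on {7:a}
minimal pieces: {0:a, 1:b}
ways to finish when only these pieces remain (= sum over removing one remaining piece with nothing left below it):
  1 left: {8}→1  {9}→1
  2 left: {6,8}→1  {7,9}→1  {8,9}→2
  3 left: {4,7,9}→1  {5,6,8}→1  {6,8,9}→3  {7,8,9}→3
  4 left: {3,5,6,8}→1  {4,7,8,9}→4  {5,6,8,9}→4  {6,7,8,9}→6
  5 left: {3,5,6,8,9}→5  {4,6,7,8,9}→10  {5,6,7,8,9}→10
  6 left: {3,5,6,7,8,9}→15  {4,5,6,7,8,9}→20
  7 left: {3,4,5,6,7,8,9}→35
  8 left: {2,3,4,5,6,7,8,9}→35
  placing 0:a first → 35 extensions
  placing 1:b first → 35 extensions
total linear extensions = 70

70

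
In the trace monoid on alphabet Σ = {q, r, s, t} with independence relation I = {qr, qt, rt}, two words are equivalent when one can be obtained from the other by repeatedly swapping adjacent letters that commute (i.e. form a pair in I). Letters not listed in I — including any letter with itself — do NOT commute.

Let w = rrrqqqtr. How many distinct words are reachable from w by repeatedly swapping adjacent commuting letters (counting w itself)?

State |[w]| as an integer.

0(r) covers ∅
1(r) covers 0:r
2(r) covers 1:r
3(q) covers ∅
4(q) covers 3:q
5(q) covers 4:q
6(t) covers ∅
7(r) covers 2:r
floor of heap: 0:r, 3:q, 6:t
completions by unplaced set U, small U first (add the entries for U minus each lowest piece of U):
  |U|=1: {5}:1  {6}:1  {7}:1
  |U|=2: {2,7}:1  {4,5}:1  {5,6}:2  {5,7}:2  {6,7}:2
  |U|=3: {1,2,7}:1  {2,5,7}:3  {2,6,7}:3  {3,4,5}:1  {4,5,6}:3  {4,5,7}:3  {5,6,7}:6
  |U|=4: {0,1,2,7}:1  {1,2,5,7}:4  {1,2,6,7}:4  {2,4,5,7}:6  {2,5,6,7}:12  {3,4,5,6}:4  {3,4,5,7}:4  {4,5,6,7}:12
  |U|=5: {0,1,2,5,7}:5  {0,1,2,6,7}:5  {1,2,4,5,7}:10  {1,2,5,6,7}:20  {2,3,4,5,7}:10  {2,4,5,6,7}:30  {3,4,5,6,7}:20
  |U|=6: {0,1,2,4,5,7}:15  {0,1,2,5,6,7}:30  {1,2,3,4,5,7}:20  {1,2,4,5,6,7}:60  {2,3,4,5,6,7}:60
  start at 0(r): 140
  start at 3(q): 105
  start at 6(t): 35
sum over floor = 280

280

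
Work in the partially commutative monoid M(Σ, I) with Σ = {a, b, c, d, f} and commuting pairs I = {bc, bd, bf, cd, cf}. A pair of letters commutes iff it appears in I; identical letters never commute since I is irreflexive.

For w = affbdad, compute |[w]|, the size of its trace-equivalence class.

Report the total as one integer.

4

#0=a has no predecessor
#1=f depends on [0:a]
#2=f depends on [1:f]
#3=b depends on [0:a]
#4=d depends on [2:f]
#5=a depends on [3:b, 4:d]
#6=d depends on [5:a]
sources: [0:a]
N(rest) = Σ N(rest − s) over sources s of rest; N(one piece) = 1:
  size 1 → [6]=1
  size 2 → [5,6]=1
  size 3 → [3,5,6]=1  [4,5,6]=1
  size 4 → [2,4,5,6]=1  [3,4,5,6]=2
  size 5 → [1,2,4,5,6]=1  [2,3,4,5,6]=3
  first=0(a) contributes 4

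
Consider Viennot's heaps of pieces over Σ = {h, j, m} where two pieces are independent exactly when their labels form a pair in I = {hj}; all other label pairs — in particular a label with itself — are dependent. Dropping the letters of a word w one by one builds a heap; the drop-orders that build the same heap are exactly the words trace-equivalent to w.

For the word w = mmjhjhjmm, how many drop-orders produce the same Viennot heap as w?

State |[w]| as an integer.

piece 0:m — minimal
piece 1:m rests on {0:m}
piece 2:j rests on {1:m}
piece 3:h rests on {1:m}
piece 4:j rests on {2:j}
piece 5:h rests on {3:h}
piece 6:j rests on {4:j}
piece 7:m rests on {5:h, 6:j}
piece 8:m rests on {7:m}
minimal pieces: {0:m}
ways to finish when only these pieces remain (= sum over removing one remaining piece with nothing left below it):
  1 left: {8}→1
  2 left: {7,8}→1
  3 left: {5,7,8}→1  {6,7,8}→1
  4 left: {3,5,7,8}→1  {4,6,7,8}→1  {5,6,7,8}→2
  5 left: {2,4,6,7,8}→1  {3,5,6,7,8}→3  {4,5,6,7,8}→3
  6 left: {2,4,5,6,7,8}→4  {3,4,5,6,7,8}→6
  7 left: {2,3,4,5,6,7,8}→10
  placing 0:m first → 10 extensions

10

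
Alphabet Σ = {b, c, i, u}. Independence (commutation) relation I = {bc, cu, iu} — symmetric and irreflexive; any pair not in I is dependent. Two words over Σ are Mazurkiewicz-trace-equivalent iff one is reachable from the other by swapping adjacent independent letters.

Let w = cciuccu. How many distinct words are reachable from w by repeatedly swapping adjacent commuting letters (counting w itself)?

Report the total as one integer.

21

0(c) covers ∅
1(c) covers 0:c
2(i) covers 1:c
3(u) covers ∅
4(c) covers 2:i
5(c) covers 4:c
6(u) covers 3:u
floor of heap: 0:c, 3:u
completions by unplaced set U, small U first (add the entries for U minus each lowest piece of U):
  |U|=1: {5}:1  {6}:1
  |U|=2: {3,6}:1  {4,5}:1  {5,6}:2
  |U|=3: {2,4,5}:1  {3,5,6}:3  {4,5,6}:3
  |U|=4: {1,2,4,5}:1  {2,4,5,6}:4  {3,4,5,6}:6
  |U|=5: {0,1,2,4,5}:1  {1,2,4,5,6}:5  {2,3,4,5,6}:10
  start at 0(c): 15
  start at 3(u): 6
sum over floor = 21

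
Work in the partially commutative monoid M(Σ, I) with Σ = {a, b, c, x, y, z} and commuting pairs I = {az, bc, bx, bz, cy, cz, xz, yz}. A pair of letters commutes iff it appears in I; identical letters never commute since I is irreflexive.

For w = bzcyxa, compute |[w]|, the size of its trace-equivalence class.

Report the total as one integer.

18

drop 0:b onto floor
drop 1:z onto floor
drop 2:c onto floor
drop 3:y onto {0:b}
drop 4:x onto {2:c, 3:y}
drop 5:a onto {4:x}
ground layer = {0:b, 1:z, 2:c}
drop-orders for the pieces not yet dropped (sum over which currently-grounded one goes next):
  1 to go: {1} 1  {5} 1
  2 to go: {1,5} 2  {4,5} 1
  3 to go: {1,4,5} 3  {2,4,5} 1  {3,4,5} 1
  4 to go: {0,3,4,5} 1  {1,2,4,5} 4  {1,3,4,5} 4  {2,3,4,5} 2
  if 0:b drops first: 10 orders
  if 1:z drops first: 3 orders
  if 2:c drops first: 5 orders
heap linearizations: 18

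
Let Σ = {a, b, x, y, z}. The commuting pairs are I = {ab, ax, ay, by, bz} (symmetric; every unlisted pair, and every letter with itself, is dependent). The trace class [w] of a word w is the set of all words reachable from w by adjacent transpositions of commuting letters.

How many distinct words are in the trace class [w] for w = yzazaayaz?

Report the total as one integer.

piece 0:y — minimal
piece 1:z rests on {0:y}
piece 2:a rests on {1:z}
piece 3:z rests on {2:a}
piece 4:a rests on {3:z}
piece 5:a rests on {4:a}
piece 6:y rests on {3:z}
piece 7:a rests on {5:a}
piece 8:z rests on {6:y, 7:a}
minimal pieces: {0:y}
ways to finish when only these pieces remain (= sum over removing one remaining piece with nothing left below it):
  1 left: {8}→1
  2 left: {6,8}→1  {7,8}→1
  3 left: {5,7,8}→1  {6,7,8}→2
  4 left: {4,5,7,8}→1  {5,6,7,8}→3
  5 left: {4,5,6,7,8}→4
  6 left: {3,4,5,6,7,8}→4
  7 left: {2,3,4,5,6,7,8}→4
  placing 0:y first → 4 extensions

4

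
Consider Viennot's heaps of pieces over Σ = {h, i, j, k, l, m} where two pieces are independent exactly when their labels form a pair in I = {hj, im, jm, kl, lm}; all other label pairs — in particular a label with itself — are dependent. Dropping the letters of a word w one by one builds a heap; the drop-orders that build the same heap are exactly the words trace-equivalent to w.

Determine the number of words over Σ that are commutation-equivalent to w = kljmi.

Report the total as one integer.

7

0(k) covers ∅
1(l) covers ∅
2(j) covers 0:k, 1:l
3(m) covers 0:k
4(i) covers 2:j
floor of heap: 0:k, 1:l
completions by unplaced set U, small U first (add the entries for U minus each lowest piece of U):
  |U|=1: {3}:1  {4}:1
  |U|=2: {2,4}:1  {3,4}:2
  |U|=3: {1,2,4}:1  {2,3,4}:3
  start at 0(k): 4
  start at 1(l): 3
sum over floor = 7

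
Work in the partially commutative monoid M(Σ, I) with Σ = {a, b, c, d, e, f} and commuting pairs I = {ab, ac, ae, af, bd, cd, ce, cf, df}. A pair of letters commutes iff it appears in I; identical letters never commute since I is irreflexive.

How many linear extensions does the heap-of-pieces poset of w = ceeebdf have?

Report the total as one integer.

#0=c has no predecessor
#1=e has no predecessor
#2=e depends on [1:e]
#3=e depends on [2:e]
#4=b depends on [0:c, 3:e]
#5=d depends on [3:e]
#6=f depends on [4:b]
sources: [0:c, 1:e]
N(rest) = Σ N(rest − s) over sources s of rest; N(one piece) = 1:
  size 1 → [5]=1  [6]=1
  size 2 → [4,6]=1  [5,6]=2
  size 3 → [0,4,6]=1  [4,5,6]=3
  size 4 → [0,4,5,6]=4  [3,4,5,6]=3
  size 5 → [0,3,4,5,6]=7  [2,3,4,5,6]=3
  first=0(c) contributes 3
  first=1(e) contributes 10
|[w]| = 13

13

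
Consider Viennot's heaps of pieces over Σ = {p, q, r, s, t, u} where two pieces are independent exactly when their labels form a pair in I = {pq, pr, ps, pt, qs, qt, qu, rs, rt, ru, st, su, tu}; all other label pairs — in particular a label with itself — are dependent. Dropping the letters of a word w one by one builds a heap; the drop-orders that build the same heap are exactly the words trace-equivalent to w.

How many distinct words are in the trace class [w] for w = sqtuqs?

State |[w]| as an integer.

180

piece 0:s — minimal
piece 1:q — minimal
piece 2:t — minimal
piece 3:u — minimal
piece 4:q rests on {1:q}
piece 5:s rests on {0:s}
minimal pieces: {0:s, 1:q, 2:t, 3:u}
ways to finish when only these pieces remain (= sum over removing one remaining piece with nothing left below it):
  1 left: {2}→1  {3}→1  {4}→1  {5}→1
  2 left: {0,5}→1  {1,4}→1  {2,3}→2  {2,4}→2  {2,5}→2  {3,4}→2  {3,5}→2  {4,5}→2
  3 left: {0,2,5}→3  {0,3,5}→3  {0,4,5}→3  {1,2,4}→3  {1,3,4}→3  {1,4,5}→3  {2,3,4}→6  {2,3,5}→6  {2,4,5}→6  {3,4,5}→6
  4 left: {0,1,4,5}→6  {0,2,3,5}→12  {0,2,4,5}→12  {0,3,4,5}→12  {1,2,3,4}→12  {1,2,4,5}→12  {1,3,4,5}→12  {2,3,4,5}→24
  placing 0:s first → 60 extensions
  placing 1:q first → 60 extensions
  placing 2:t first → 30 extensions
  placing 3:u first → 30 extensions
total linear extensions = 180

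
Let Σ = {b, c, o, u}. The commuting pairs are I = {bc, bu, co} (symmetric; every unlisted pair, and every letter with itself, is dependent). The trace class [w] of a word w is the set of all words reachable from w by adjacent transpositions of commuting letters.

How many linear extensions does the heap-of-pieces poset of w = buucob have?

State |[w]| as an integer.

#0=b has no predecessor
#1=u has no predecessor
#2=u depends on [1:u]
#3=c depends on [2:u]
#4=o depends on [0:b, 2:u]
#5=b depends on [4:o]
sources: [0:b, 1:u]
N(rest) = Σ N(rest − s) over sources s of rest; N(one piece) = 1:
  size 1 → [3]=1  [5]=1
  size 2 → [3,5]=2  [4,5]=1
  size 3 → [0,4,5]=1  [3,4,5]=3
  size 4 → [0,3,4,5]=4  [2,3,4,5]=3
  first=0(b) contributes 3
  first=1(u) contributes 7
|[w]| = 10

10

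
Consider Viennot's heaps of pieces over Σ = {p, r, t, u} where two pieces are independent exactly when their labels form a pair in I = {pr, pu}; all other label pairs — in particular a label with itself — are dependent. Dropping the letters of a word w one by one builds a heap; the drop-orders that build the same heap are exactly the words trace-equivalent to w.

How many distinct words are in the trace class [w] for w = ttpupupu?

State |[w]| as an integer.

#0=t has no predecessor
#1=t depends on [0:t]
#2=p depends on [1:t]
#3=u depends on [1:t]
#4=p depends on [2:p]
#5=u depends on [3:u]
#6=p depends on [4:p]
#7=u depends on [5:u]
sources: [0:t]
N(rest) = Σ N(rest − s) over sources s of rest; N(one piece) = 1:
  size 1 → [6]=1  [7]=1
  size 2 → [4,6]=1  [5,7]=1  [6,7]=2
  size 3 → [2,4,6]=1  [3,5,7]=1  [4,6,7]=3  [5,6,7]=3
  size 4 → [2,4,6,7]=4  [3,5,6,7]=4  [4,5,6,7]=6
  size 5 → [2,4,5,6,7]=10  [3,4,5,6,7]=10
  size 6 → [2,3,4,5,6,7]=20
  first=0(t) contributes 20

20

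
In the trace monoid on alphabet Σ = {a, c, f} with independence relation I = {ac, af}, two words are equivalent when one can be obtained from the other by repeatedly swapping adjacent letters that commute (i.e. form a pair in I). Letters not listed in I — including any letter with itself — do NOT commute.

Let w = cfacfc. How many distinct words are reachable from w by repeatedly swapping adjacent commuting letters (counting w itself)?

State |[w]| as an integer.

6

#0=c has no predecessor
#1=f depends on [0:c]
#2=a has no predecessor
#3=c depends on [1:f]
#4=f depends on [3:c]
#5=c depends on [4:f]
sources: [0:c, 2:a]
N(rest) = Σ N(rest − s) over sources s of rest; N(one piece) = 1:
  size 1 → [2]=1  [5]=1
  size 2 → [2,5]=2  [4,5]=1
  size 3 → [2,4,5]=3  [3,4,5]=1
  size 4 → [1,3,4,5]=1  [2,3,4,5]=4
  first=0(c) contributes 5
  first=2(a) contributes 1
|[w]| = 6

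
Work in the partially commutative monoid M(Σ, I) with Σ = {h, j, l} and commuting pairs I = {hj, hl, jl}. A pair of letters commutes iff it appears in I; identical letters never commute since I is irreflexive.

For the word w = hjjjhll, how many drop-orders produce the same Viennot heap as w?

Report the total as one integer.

piece 0:h — minimal
piece 1:j — minimal
piece 2:j rests on {1:j}
piece 3:j rests on {2:j}
piece 4:h rests on {0:h}
piece 5:l — minimal
piece 6:l rests on {5:l}
minimal pieces: {0:h, 1:j, 5:l}
ways to finish when only these pieces remain (= sum over removing one remaining piece with nothing left below it):
  1 left: {3}→1  {4}→1  {6}→1
  2 left: {0,4}→1  {2,3}→1  {3,4}→2  {3,6}→2  {4,6}→2  {5,6}→1
  3 left: {0,3,4}→3  {0,4,6}→3  {1,2,3}→1  {2,3,4}→3  {2,3,6}→3  {3,4,6}→6  {3,5,6}→3  {4,5,6}→3
  4 left: {0,2,3,4}→6  {0,3,4,6}→12  {0,4,5,6}→6  {1,2,3,4}→4  {1,2,3,6}→4  {2,3,4,6}→12  {2,3,5,6}→6  {3,4,5,6}→12
  5 left: {0,1,2,3,4}→10  {0,2,3,4,6}→30  {0,3,4,5,6}→30  {1,2,3,4,6}→20  {1,2,3,5,6}→10  {2,3,4,5,6}→30
  placing 0:h first → 60 extensions
  placing 1:j first → 90 extensions
  placing 5:l first → 60 extensions
total linear extensions = 210

210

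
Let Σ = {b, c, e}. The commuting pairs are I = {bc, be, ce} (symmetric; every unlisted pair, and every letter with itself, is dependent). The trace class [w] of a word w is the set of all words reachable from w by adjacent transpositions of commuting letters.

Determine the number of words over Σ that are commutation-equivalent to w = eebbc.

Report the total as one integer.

30

drop 0:e onto floor
drop 1:e onto {0:e}
drop 2:b onto floor
drop 3:b onto {2:b}
drop 4:c onto floor
ground layer = {0:e, 2:b, 4:c}
drop-orders for the pieces not yet dropped (sum over which currently-grounded one goes next):
  1 to go: {1} 1  {3} 1  {4} 1
  2 to go: {0,1} 1  {1,3} 2  {1,4} 2  {2,3} 1  {3,4} 2
  3 to go: {0,1,3} 3  {0,1,4} 3  {1,2,3} 3  {1,3,4} 6  {2,3,4} 3
  if 0:e drops first: 12 orders
  if 2:b drops first: 12 orders
  if 4:c drops first: 6 orders
heap linearizations: 30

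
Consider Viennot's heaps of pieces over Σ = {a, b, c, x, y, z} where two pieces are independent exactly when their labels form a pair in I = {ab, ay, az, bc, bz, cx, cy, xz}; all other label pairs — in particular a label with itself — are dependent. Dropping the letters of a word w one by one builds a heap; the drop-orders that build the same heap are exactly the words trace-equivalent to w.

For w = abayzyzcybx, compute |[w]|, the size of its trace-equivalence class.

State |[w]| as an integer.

#0=a has no predecessor
#1=b has no predecessor
#2=a depends on [0:a]
#3=y depends on [1:b]
#4=z depends on [3:y]
#5=y depends on [4:z]
#6=z depends on [5:y]
#7=c depends on [2:a, 6:z]
#8=y depends on [6:z]
#9=b depends on [8:y]
#10=x depends on [2:a, 9:b]
sources: [0:a, 1:b]
N(rest) = Σ N(rest − s) over sources s of rest; N(one piece) = 1:
  size 1 → [7]=1  [10]=1
  size 2 → [7,10]=2  [9,10]=1
  size 3 → [2,7,10]=2  [7,9,10]=3  [8,9,10]=1
  size 4 → [0,2,7,10]=2  [2,7,9,10]=5  [7,8,9,10]=4
  size 5 → [0,2,7,9,10]=7  [2,7,8,9,10]=9  [6,7,8,9,10]=4
  size 6 → [0,2,7,8,9,10]=16  [2,6,7,8,9,10]=13  [5,6,7,8,9,10]=4
  size 7 → [0,2,6,7,8,9,10]=29  [2,5,6,7,8,9,10]=17  [4,5,6,7,8,9,10]=4
  size 8 → [0,2,5,6,7,8,9,10]=46  [2,4,5,6,7,8,9,10]=21  [3,4,5,6,7,8,9,10]=4
  size 9 → [0,2,4,5,6,7,8,9,10]=67  [1,3,4,5,6,7,8,9,10]=4  [2,3,4,5,6,7,8,9,10]=25
  first=0(a) contributes 29
  first=1(b) contributes 92
|[w]| = 121

121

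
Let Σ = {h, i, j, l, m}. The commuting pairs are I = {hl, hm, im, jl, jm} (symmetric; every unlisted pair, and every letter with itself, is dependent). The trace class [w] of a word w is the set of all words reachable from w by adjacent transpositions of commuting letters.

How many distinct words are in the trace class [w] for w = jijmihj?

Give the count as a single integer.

7

0(j) covers ∅
1(i) covers 0:j
2(j) covers 1:i
3(m) covers ∅
4(i) covers 2:j
5(h) covers 4:i
6(j) covers 5:h
floor of heap: 0:j, 3:m
completions by unplaced set U, small U first (add the entries for U minus each lowest piece of U):
  |U|=1: {3}:1  {6}:1
  |U|=2: {3,6}:2  {5,6}:1
  |U|=3: {3,5,6}:3  {4,5,6}:1
  |U|=4: {2,4,5,6}:1  {3,4,5,6}:4
  |U|=5: {1,2,4,5,6}:1  {2,3,4,5,6}:5
  start at 0(j): 6
  start at 3(m): 1
sum over floor = 7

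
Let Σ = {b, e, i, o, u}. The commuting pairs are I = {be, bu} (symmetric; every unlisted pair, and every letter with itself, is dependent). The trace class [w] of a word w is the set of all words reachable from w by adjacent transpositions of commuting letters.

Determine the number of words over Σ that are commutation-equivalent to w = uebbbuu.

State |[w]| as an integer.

0(u) covers ∅
1(e) covers 0:u
2(b) covers ∅
3(b) covers 2:b
4(b) covers 3:b
5(u) covers 1:e
6(u) covers 5:u
floor of heap: 0:u, 2:b
completions by unplaced set U, small U first (add the entries for U minus each lowest piece of U):
  |U|=1: {4}:1  {6}:1
  |U|=2: {3,4}:1  {4,6}:2  {5,6}:1
  |U|=3: {1,5,6}:1  {2,3,4}:1  {3,4,6}:3  {4,5,6}:3
  |U|=4: {0,1,5,6}:1  {1,4,5,6}:4  {2,3,4,6}:4  {3,4,5,6}:6
  |U|=5: {0,1,4,5,6}:5  {1,3,4,5,6}:10  {2,3,4,5,6}:10
  start at 0(u): 20
  start at 2(b): 15
sum over floor = 35

35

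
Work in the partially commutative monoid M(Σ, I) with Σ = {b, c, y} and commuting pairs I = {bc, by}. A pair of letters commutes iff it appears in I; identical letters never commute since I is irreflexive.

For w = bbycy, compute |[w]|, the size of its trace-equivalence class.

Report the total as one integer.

0(b) covers ∅
1(b) covers 0:b
2(y) covers ∅
3(c) covers 2:y
4(y) covers 3:c
floor of heap: 0:b, 2:y
completions by unplaced set U, small U first (add the entries for U minus each lowest piece of U):
  |U|=1: {1}:1  {4}:1
  |U|=2: {0,1}:1  {1,4}:2  {3,4}:1
  |U|=3: {0,1,4}:3  {1,3,4}:3  {2,3,4}:1
  start at 0(b): 4
  start at 2(y): 6
sum over floor = 10

10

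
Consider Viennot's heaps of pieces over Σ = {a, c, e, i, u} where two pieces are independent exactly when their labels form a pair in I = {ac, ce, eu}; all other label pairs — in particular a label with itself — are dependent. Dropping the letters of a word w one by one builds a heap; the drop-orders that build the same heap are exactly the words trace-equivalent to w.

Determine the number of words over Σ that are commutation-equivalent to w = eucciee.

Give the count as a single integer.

4

#0=e has no predecessor
#1=u has no predecessor
#2=c depends on [1:u]
#3=c depends on [2:c]
#4=i depends on [0:e, 3:c]
#5=e depends on [4:i]
#6=e depends on [5:e]
sources: [0:e, 1:u]
N(rest) = Σ N(rest − s) over sources s of rest; N(one piece) = 1:
  size 1 → [6]=1
  size 2 → [5,6]=1
  size 3 → [4,5,6]=1
  size 4 → [0,4,5,6]=1  [3,4,5,6]=1
  size 5 → [0,3,4,5,6]=2  [2,3,4,5,6]=1
  first=0(e) contributes 1
  first=1(u) contributes 3
|[w]| = 4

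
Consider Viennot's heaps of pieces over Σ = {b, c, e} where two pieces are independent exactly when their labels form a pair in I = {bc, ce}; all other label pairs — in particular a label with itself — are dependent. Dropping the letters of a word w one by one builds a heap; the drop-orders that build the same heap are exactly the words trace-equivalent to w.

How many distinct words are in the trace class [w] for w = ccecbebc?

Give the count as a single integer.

drop 0:c onto floor
drop 1:c onto {0:c}
drop 2:e onto floor
drop 3:c onto {1:c}
drop 4:b onto {2:e}
drop 5:e onto {4:b}
drop 6:b onto {5:e}
drop 7:c onto {3:c}
ground layer = {0:c, 2:e}
drop-orders for the pieces not yet dropped (sum over which currently-grounded one goes next):
  1 to go: {6} 1  {7} 1
  2 to go: {3,7} 1  {5,6} 1  {6,7} 2
  3 to go: {1,3,7} 1  {3,6,7} 3  {4,5,6} 1  {5,6,7} 3
  4 to go: {0,1,3,7} 1  {1,3,6,7} 4  {2,4,5,6} 1  {3,5,6,7} 6  {4,5,6,7} 4
  5 to go: {0,1,3,6,7} 5  {1,3,5,6,7} 10  {2,4,5,6,7} 5  {3,4,5,6,7} 10
  6 to go: {0,1,3,5,6,7} 15  {1,3,4,5,6,7} 20  {2,3,4,5,6,7} 15
  if 0:c drops first: 35 orders
  if 2:e drops first: 35 orders
heap linearizations: 70

70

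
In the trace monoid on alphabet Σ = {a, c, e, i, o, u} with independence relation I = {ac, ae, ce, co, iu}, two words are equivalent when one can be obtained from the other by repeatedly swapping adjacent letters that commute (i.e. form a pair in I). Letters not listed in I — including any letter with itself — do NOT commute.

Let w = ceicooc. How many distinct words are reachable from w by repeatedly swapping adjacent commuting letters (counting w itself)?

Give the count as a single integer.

12

0(c) covers ∅
1(e) covers ∅
2(i) covers 0:c, 1:e
3(c) covers 2:i
4(o) covers 2:i
5(o) covers 4:o
6(c) covers 3:c
floor of heap: 0:c, 1:e
completions by unplaced set U, small U first (add the entries for U minus each lowest piece of U):
  |U|=1: {5}:1  {6}:1
  |U|=2: {3,6}:1  {4,5}:1  {5,6}:2
  |U|=3: {3,5,6}:3  {4,5,6}:3
  |U|=4: {3,4,5,6}:6
  |U|=5: {2,3,4,5,6}:6
  start at 0(c): 6
  start at 1(e): 6
sum over floor = 12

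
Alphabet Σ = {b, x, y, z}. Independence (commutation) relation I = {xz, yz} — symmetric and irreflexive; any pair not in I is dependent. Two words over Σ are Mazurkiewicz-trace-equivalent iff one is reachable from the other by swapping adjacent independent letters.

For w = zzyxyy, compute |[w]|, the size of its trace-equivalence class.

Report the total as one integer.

0(z) covers ∅
1(z) covers 0:z
2(y) covers ∅
3(x) covers 2:y
4(y) covers 3:x
5(y) covers 4:y
floor of heap: 0:z, 2:y
completions by unplaced set U, small U first (add the entries for U minus each lowest piece of U):
  |U|=1: {1}:1  {5}:1
  |U|=2: {0,1}:1  {1,5}:2  {4,5}:1
  |U|=3: {0,1,5}:3  {1,4,5}:3  {3,4,5}:1
  |U|=4: {0,1,4,5}:6  {1,3,4,5}:4  {2,3,4,5}:1
  start at 0(z): 5
  start at 2(y): 10
sum over floor = 15

15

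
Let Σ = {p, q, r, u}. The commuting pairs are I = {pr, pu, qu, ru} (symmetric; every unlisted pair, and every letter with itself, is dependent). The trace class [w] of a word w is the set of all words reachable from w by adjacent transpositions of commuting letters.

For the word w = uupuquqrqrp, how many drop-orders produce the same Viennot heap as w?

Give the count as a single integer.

660

0(u) covers ∅
1(u) covers 0:u
2(p) covers ∅
3(u) covers 1:u
4(q) covers 2:p
5(u) covers 3:u
6(q) covers 4:q
7(r) covers 6:q
8(q) covers 7:r
9(r) covers 8:q
10(p) covers 8:q
floor of heap: 0:u, 2:p
completions by unplaced set U, small U first (add the entries for U minus each lowest piece of U):
  |U|=1: {5}:1  {9}:1  {10}:1
  |U|=2: {3,5}:1  {5,9}:2  {5,10}:2  {9,10}:2
  |U|=3: {1,3,5}:1  {3,5,9}:3  {3,5,10}:3  {5,9,10}:6  {8,9,10}:2
  |U|=4: {0,1,3,5}:1  {1,3,5,9}:4  {1,3,5,10}:4  {3,5,9,10}:12  {5,8,9,10}:8  {7,8,9,10}:2
  |U|=5: {0,1,3,5,9}:5  {0,1,3,5,10}:5  {1,3,5,9,10}:20  {3,5,8,9,10}:20  {5,7,8,9,10}:10  {6,7,8,9,10}:2
  |U|=6: {0,1,3,5,9,10}:30  {1,3,5,8,9,10}:40  {3,5,7,8,9,10}:30  {4,6,7,8,9,10}:2  {5,6,7,8,9,10}:12
  |U|=7: {0,1,3,5,8,9,10}:70  {1,3,5,7,8,9,10}:70  {2,4,6,7,8,9,10}:2  {3,5,6,7,8,9,10}:42  {4,5,6,7,8,9,10}:14
  |U|=8: {0,1,3,5,7,8,9,10}:140  {1,3,5,6,7,8,9,10}:112  {2,4,5,6,7,8,9,10}:16  {3,4,5,6,7,8,9,10}:56
  |U|=9: {0,1,3,5,6,7,8,9,10}:252  {1,3,4,5,6,7,8,9,10}:168  {2,3,4,5,6,7,8,9,10}:72
  start at 0(u): 240
  start at 2(p): 420
sum over floor = 660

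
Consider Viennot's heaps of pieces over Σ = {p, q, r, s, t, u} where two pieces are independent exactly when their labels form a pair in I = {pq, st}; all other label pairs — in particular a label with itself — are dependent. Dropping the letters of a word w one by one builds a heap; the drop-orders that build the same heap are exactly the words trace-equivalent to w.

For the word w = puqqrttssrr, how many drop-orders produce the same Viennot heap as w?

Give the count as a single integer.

6

#0=p has no predecessor
#1=u depends on [0:p]
#2=q depends on [1:u]
#3=q depends on [2:q]
#4=r depends on [3:q]
#5=t depends on [4:r]
#6=t depends on [5:t]
#7=s depends on [4:r]
#8=s depends on [7:s]
#9=r depends on [6:t, 8:s]
#10=r depends on [9:r]
sources: [0:p]
N(rest) = Σ N(rest − s) over sources s of rest; N(one piece) = 1:
  size 1 → [10]=1
  size 2 → [9,10]=1
  size 3 → [6,9,10]=1  [8,9,10]=1
  size 4 → [5,6,9,10]=1  [6,8,9,10]=2  [7,8,9,10]=1
  size 5 → [5,6,8,9,10]=3  [6,7,8,9,10]=3
  size 6 → [5,6,7,8,9,10]=6
  size 7 → [4,5,6,7,8,9,10]=6
  size 8 → [3,4,5,6,7,8,9,10]=6
  size 9 → [2,3,4,5,6,7,8,9,10]=6
  first=0(p) contributes 6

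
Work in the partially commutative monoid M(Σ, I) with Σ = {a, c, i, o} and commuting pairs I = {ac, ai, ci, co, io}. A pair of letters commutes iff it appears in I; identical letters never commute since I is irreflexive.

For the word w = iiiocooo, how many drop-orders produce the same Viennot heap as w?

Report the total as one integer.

0(i) covers ∅
1(i) covers 0:i
2(i) covers 1:i
3(o) covers ∅
4(c) covers ∅
5(o) covers 3:o
6(o) covers 5:o
7(o) covers 6:o
floor of heap: 0:i, 3:o, 4:c
completions by unplaced set U, small U first (add the entries for U minus each lowest piece of U):
  |U|=1: {2}:1  {4}:1  {7}:1
  |U|=2: {1,2}:1  {2,4}:2  {2,7}:2  {4,7}:2  {6,7}:1
  |U|=3: {0,1,2}:1  {1,2,4}:3  {1,2,7}:3  {2,4,7}:6  {2,6,7}:3  {4,6,7}:3  {5,6,7}:1
  |U|=4: {0,1,2,4}:4  {0,1,2,7}:4  {1,2,4,7}:12  {1,2,6,7}:6  {2,4,6,7}:12  {2,5,6,7}:4  {3,5,6,7}:1  {4,5,6,7}:4
  |U|=5: {0,1,2,4,7}:20  {0,1,2,6,7}:10  {1,2,4,6,7}:30  {1,2,5,6,7}:10  {2,3,5,6,7}:5  {2,4,5,6,7}:20  {3,4,5,6,7}:5
  |U|=6: {0,1,2,4,6,7}:60  {0,1,2,5,6,7}:20  {1,2,3,5,6,7}:15  {1,2,4,5,6,7}:60  {2,3,4,5,6,7}:30
  start at 0(i): 105
  start at 3(o): 140
  start at 4(c): 35
sum over floor = 280

280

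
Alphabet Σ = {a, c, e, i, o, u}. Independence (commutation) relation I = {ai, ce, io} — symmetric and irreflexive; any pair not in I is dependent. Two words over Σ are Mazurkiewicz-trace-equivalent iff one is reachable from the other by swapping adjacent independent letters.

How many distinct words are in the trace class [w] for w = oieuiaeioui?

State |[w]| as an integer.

0(o) covers ∅
1(i) covers ∅
2(e) covers 0:o, 1:i
3(u) covers 2:e
4(i) covers 3:u
5(a) covers 3:u
6(e) covers 4:i, 5:a
7(i) covers 6:e
8(o) covers 6:e
9(u) covers 7:i, 8:o
10(i) covers 9:u
floor of heap: 0:o, 1:i
completions by unplaced set U, small U first (add the entries for U minus each lowest piece of U):
  |U|=1: {10}:1
  |U|=2: {9,10}:1
  |U|=3: {7,9,10}:1  {8,9,10}:1
  |U|=4: {7,8,9,10}:2
  |U|=5: {6,7,8,9,10}:2
  |U|=6: {4,6,7,8,9,10}:2  {5,6,7,8,9,10}:2
  |U|=7: {4,5,6,7,8,9,10}:4
  |U|=8: {3,4,5,6,7,8,9,10}:4
  |U|=9: {2,3,4,5,6,7,8,9,10}:4
  start at 0(o): 4
  start at 1(i): 4
sum over floor = 8

8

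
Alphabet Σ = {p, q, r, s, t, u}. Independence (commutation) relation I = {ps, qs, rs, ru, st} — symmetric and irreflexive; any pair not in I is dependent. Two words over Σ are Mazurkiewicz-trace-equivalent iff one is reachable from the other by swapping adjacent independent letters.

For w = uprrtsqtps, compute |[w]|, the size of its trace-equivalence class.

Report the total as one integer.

36

0(u) covers ∅
1(p) covers 0:u
2(r) covers 1:p
3(r) covers 2:r
4(t) covers 3:r
5(s) covers 0:u
6(q) covers 4:t
7(t) covers 6:q
8(p) covers 7:t
9(s) covers 5:s
floor of heap: 0:u
completions by unplaced set U, small U first (add the entries for U minus each lowest piece of U):
  |U|=1: {8}:1  {9}:1
  |U|=2: {5,9}:1  {7,8}:1  {8,9}:2
  |U|=3: {5,8,9}:3  {6,7,8}:1  {7,8,9}:3
  |U|=4: {4,6,7,8}:1  {5,7,8,9}:6  {6,7,8,9}:4
  |U|=5: {3,4,6,7,8}:1  {4,6,7,8,9}:5  {5,6,7,8,9}:10
  |U|=6: {2,3,4,6,7,8}:1  {3,4,6,7,8,9}:6  {4,5,6,7,8,9}:15
  |U|=7: {1,2,3,4,6,7,8}:1  {2,3,4,6,7,8,9}:7  {3,4,5,6,7,8,9}:21
  |U|=8: {1,2,3,4,6,7,8,9}:8  {2,3,4,5,6,7,8,9}:28
  start at 0(u): 36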